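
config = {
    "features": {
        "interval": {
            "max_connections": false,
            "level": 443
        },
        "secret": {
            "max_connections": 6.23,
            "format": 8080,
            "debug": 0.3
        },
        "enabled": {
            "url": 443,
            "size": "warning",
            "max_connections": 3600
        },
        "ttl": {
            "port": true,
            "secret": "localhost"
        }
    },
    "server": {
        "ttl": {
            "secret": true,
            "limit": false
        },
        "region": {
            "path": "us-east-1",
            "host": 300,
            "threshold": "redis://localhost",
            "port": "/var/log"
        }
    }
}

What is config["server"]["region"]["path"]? "us-east-1"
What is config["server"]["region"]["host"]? 300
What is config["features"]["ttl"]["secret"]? "localhost"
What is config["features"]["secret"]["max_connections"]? 6.23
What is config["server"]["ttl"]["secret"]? True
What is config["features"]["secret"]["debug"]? 0.3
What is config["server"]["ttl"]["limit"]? False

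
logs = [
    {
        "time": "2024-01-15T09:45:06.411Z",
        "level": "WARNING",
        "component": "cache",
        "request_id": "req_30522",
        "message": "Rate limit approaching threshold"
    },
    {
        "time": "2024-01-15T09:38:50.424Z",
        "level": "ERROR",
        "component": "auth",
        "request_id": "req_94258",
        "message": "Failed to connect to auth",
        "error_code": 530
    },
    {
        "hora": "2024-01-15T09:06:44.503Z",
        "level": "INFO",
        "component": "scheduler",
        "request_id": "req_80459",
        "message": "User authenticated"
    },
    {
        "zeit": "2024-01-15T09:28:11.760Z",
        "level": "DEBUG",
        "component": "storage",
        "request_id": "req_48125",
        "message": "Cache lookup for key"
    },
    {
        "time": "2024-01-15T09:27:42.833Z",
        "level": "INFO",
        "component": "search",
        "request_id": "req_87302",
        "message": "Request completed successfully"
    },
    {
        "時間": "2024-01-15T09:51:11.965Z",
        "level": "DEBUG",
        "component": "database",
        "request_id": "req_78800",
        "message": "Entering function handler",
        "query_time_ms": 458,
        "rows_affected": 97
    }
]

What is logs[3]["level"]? "DEBUG"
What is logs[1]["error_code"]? 530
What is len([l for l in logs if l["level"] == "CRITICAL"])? 0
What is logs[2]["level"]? "INFO"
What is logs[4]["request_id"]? "req_87302"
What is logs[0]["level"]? "WARNING"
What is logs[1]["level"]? "ERROR"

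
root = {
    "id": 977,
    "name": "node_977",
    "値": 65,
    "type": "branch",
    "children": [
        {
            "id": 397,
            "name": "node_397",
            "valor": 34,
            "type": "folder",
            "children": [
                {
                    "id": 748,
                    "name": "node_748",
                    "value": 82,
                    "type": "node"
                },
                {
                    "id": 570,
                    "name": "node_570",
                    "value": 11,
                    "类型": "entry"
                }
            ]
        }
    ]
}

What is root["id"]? 977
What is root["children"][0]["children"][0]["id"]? 748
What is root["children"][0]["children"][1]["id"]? 570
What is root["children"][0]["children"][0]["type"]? "node"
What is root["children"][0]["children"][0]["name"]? "node_748"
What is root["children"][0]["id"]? 397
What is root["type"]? "branch"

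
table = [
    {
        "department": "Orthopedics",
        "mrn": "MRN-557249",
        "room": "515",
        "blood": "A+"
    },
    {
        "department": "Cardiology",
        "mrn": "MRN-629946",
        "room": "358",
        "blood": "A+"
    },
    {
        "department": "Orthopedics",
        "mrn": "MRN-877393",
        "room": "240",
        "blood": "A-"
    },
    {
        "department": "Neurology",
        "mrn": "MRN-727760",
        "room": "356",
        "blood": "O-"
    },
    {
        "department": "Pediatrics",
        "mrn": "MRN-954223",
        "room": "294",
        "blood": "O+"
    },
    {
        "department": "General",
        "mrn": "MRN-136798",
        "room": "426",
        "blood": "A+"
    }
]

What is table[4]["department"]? "Pediatrics"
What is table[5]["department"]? "General"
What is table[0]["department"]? "Orthopedics"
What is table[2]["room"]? "240"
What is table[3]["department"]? "Neurology"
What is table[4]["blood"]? "O+"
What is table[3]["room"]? "356"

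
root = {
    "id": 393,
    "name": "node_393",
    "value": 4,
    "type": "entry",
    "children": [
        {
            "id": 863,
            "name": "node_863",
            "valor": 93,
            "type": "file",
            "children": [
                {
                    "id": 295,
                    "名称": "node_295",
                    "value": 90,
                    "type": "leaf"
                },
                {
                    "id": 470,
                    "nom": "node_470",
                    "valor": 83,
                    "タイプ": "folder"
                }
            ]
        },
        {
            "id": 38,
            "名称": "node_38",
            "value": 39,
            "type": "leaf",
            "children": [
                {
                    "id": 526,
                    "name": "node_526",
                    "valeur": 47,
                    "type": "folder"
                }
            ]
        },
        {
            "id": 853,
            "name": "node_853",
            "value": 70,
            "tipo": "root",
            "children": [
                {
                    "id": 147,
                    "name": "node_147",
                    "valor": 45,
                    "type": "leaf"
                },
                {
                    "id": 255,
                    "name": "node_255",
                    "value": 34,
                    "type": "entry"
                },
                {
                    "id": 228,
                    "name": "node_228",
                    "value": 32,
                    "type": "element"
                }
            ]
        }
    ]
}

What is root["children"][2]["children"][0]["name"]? "node_147"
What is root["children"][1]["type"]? "leaf"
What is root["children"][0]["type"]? "file"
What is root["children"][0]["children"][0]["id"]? 295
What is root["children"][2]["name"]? "node_853"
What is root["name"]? "node_393"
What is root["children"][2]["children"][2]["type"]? "element"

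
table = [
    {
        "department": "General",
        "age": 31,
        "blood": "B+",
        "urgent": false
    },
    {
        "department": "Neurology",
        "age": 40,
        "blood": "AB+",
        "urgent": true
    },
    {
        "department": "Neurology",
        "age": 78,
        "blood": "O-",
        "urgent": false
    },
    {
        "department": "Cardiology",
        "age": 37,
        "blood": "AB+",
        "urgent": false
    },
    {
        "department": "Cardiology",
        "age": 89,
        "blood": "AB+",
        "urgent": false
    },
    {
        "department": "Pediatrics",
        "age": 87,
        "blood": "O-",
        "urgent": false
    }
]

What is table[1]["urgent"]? True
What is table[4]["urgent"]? False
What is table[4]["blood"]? "AB+"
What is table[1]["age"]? 40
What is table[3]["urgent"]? False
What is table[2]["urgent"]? False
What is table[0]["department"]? "General"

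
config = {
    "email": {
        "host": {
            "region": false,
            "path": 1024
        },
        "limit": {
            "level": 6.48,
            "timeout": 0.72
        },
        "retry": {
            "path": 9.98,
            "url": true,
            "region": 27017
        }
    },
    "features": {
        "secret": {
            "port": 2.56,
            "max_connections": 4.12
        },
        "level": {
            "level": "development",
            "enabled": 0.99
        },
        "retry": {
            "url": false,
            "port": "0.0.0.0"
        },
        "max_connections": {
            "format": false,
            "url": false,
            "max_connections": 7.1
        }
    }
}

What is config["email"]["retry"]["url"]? True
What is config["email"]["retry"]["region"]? 27017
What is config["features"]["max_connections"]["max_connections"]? 7.1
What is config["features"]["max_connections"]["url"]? False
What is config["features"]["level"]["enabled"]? 0.99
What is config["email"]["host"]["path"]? 1024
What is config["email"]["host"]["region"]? False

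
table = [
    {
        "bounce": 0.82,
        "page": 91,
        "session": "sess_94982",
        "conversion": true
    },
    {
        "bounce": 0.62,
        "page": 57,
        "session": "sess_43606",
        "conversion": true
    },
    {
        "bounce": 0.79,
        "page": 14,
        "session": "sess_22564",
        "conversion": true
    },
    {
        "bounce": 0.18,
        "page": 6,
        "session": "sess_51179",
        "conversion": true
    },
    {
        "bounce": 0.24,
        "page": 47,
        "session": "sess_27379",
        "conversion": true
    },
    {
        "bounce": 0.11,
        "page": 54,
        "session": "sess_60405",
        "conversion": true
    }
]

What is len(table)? 6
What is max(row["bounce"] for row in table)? 0.82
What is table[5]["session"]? "sess_60405"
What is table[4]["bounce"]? 0.24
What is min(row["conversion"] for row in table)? True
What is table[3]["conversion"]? True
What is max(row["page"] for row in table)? 91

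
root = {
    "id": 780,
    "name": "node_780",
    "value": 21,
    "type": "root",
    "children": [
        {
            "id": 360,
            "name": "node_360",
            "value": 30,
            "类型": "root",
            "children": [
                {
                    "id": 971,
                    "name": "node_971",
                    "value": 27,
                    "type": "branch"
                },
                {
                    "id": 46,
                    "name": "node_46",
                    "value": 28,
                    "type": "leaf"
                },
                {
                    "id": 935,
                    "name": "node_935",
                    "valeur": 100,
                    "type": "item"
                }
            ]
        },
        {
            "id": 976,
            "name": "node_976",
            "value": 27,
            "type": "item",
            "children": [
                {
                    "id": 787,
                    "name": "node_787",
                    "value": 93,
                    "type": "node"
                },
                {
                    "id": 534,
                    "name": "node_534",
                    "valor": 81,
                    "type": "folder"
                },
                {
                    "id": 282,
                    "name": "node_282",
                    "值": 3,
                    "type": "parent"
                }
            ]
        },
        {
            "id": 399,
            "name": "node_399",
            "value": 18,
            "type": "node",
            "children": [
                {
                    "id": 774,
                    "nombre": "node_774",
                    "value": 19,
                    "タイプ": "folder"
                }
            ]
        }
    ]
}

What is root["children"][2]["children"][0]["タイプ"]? "folder"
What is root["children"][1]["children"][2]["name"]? "node_282"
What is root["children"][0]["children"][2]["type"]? "item"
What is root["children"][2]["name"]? "node_399"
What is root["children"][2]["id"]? 399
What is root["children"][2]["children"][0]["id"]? 774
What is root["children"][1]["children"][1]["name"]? "node_534"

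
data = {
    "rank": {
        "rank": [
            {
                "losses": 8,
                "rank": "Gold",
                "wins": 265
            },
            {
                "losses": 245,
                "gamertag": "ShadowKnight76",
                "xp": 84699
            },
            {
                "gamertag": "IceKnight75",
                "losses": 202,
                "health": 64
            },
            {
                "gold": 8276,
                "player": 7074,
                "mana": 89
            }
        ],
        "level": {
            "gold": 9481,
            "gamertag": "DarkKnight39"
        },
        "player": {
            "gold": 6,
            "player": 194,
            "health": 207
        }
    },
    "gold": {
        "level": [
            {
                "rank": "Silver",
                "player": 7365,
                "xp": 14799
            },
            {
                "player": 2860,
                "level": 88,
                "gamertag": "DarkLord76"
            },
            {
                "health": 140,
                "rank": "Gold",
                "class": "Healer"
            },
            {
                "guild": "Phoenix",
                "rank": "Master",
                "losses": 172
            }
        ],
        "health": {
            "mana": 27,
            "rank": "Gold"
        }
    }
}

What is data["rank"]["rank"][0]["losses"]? 8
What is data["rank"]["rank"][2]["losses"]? 202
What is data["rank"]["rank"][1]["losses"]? 245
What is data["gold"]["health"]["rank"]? "Gold"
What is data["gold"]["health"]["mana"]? 27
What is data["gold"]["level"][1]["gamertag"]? "DarkLord76"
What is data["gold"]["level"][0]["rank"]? "Silver"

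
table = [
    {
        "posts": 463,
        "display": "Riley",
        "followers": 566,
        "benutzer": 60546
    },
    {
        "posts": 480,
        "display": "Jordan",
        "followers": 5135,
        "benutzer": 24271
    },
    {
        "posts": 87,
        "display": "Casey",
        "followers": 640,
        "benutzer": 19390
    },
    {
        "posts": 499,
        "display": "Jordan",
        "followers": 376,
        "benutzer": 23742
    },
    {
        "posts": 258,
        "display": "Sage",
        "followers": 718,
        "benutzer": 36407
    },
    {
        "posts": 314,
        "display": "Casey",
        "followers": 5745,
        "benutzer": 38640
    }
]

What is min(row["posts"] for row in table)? 87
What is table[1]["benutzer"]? 24271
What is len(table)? 6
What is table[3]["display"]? "Jordan"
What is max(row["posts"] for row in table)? 499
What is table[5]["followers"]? 5745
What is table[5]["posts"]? 314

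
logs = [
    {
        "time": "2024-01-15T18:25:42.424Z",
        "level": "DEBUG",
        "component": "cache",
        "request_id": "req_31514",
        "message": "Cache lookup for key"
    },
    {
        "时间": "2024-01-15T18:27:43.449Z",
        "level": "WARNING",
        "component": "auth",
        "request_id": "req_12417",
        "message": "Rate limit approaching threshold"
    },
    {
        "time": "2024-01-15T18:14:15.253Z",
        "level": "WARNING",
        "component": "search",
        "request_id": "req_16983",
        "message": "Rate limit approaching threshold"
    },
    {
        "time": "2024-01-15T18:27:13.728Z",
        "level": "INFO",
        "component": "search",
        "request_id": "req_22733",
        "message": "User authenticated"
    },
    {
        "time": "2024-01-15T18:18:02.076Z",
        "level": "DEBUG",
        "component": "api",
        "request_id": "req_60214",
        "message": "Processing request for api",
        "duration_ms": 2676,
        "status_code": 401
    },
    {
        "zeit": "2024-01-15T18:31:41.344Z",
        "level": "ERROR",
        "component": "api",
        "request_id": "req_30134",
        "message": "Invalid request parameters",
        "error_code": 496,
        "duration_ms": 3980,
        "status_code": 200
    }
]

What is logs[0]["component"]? "cache"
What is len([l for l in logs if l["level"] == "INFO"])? 1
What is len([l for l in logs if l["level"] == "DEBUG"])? 2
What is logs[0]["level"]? "DEBUG"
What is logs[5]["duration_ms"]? 3980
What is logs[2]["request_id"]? "req_16983"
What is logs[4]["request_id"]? "req_60214"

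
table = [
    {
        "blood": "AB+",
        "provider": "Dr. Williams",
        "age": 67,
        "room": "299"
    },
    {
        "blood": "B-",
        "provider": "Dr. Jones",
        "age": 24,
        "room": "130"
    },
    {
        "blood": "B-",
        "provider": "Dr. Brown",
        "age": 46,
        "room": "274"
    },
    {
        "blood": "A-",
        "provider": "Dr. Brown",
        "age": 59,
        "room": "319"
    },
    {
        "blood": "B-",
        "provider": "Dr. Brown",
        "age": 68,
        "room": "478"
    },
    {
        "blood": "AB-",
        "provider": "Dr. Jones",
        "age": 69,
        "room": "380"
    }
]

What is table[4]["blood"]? "B-"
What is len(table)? 6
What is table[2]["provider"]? "Dr. Brown"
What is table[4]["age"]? 68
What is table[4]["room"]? "478"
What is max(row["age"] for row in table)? 69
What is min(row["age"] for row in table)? 24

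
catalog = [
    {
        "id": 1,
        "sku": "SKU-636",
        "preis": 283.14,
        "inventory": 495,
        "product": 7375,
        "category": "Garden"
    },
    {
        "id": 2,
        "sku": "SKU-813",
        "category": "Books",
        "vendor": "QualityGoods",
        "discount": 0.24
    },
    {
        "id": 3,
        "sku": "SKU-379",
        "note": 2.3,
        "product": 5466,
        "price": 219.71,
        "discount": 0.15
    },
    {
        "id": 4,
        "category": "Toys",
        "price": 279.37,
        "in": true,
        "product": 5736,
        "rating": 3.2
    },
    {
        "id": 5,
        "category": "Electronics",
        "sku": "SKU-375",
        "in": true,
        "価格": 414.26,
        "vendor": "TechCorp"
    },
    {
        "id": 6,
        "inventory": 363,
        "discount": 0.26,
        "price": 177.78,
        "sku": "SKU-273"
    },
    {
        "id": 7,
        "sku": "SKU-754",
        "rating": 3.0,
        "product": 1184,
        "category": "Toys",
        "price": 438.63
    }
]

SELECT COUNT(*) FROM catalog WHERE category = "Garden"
1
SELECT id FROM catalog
[1, 2, 3, 4, 5, 6, 7]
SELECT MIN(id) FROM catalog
1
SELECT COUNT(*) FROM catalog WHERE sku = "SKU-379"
1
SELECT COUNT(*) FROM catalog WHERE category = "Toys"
2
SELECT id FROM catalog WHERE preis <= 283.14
[1]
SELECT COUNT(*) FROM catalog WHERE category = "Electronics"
1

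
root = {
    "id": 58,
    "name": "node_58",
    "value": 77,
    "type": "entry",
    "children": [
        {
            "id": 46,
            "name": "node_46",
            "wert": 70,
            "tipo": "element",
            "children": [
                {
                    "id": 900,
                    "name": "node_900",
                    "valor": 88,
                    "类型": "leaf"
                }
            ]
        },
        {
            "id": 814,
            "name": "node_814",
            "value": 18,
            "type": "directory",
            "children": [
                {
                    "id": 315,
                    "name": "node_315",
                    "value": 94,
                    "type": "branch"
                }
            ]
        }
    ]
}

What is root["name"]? "node_58"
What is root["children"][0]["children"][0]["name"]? "node_900"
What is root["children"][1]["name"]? "node_814"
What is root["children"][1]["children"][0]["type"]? "branch"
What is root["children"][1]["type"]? "directory"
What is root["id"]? 58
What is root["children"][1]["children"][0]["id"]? 315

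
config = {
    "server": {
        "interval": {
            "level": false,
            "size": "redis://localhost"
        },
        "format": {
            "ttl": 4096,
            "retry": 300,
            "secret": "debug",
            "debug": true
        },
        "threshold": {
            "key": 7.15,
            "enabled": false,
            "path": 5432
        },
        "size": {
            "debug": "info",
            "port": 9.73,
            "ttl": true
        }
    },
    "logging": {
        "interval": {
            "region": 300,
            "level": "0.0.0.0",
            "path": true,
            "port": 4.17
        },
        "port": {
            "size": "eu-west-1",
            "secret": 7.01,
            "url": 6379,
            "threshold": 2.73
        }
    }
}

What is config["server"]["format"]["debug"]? True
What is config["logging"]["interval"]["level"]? "0.0.0.0"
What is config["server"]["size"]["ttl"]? True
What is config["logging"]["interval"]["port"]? 4.17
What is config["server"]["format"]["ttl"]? 4096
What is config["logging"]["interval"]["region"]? 300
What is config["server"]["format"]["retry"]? 300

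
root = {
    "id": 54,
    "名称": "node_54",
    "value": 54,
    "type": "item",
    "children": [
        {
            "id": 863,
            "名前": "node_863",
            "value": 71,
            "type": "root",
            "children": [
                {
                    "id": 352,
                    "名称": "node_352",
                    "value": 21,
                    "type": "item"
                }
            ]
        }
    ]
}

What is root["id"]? 54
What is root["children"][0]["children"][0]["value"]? 21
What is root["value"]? 54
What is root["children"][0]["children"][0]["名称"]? "node_352"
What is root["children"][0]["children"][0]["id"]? 352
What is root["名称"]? "node_54"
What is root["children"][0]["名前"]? "node_863"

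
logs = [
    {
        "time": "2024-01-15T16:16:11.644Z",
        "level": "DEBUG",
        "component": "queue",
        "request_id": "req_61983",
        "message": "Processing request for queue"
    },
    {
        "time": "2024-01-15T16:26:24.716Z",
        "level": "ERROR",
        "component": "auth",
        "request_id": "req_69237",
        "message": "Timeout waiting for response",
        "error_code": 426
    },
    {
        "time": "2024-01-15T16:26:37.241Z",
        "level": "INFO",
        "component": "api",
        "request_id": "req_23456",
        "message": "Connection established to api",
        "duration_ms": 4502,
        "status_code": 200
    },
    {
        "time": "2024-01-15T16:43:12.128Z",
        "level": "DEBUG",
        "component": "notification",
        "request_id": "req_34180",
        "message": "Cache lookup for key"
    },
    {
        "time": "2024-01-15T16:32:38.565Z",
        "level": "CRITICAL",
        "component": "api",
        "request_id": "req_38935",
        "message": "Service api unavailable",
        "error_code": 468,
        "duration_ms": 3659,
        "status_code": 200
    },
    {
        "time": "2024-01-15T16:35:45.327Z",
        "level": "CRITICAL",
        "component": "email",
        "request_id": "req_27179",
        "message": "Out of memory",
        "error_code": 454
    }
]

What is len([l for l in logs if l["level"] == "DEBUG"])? 2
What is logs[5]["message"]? "Out of memory"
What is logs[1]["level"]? "ERROR"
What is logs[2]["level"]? "INFO"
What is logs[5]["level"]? "CRITICAL"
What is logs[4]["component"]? "api"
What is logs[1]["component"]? "auth"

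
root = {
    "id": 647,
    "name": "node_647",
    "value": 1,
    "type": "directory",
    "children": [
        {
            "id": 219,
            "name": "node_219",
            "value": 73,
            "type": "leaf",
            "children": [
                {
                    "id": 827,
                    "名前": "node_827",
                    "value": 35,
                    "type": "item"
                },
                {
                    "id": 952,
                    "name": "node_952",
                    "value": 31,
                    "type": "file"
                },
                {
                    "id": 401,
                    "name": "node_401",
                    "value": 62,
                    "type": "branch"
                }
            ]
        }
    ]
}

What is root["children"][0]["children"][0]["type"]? "item"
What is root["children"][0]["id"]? 219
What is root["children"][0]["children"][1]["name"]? "node_952"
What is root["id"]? 647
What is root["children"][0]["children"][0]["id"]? 827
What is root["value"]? 1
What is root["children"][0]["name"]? "node_219"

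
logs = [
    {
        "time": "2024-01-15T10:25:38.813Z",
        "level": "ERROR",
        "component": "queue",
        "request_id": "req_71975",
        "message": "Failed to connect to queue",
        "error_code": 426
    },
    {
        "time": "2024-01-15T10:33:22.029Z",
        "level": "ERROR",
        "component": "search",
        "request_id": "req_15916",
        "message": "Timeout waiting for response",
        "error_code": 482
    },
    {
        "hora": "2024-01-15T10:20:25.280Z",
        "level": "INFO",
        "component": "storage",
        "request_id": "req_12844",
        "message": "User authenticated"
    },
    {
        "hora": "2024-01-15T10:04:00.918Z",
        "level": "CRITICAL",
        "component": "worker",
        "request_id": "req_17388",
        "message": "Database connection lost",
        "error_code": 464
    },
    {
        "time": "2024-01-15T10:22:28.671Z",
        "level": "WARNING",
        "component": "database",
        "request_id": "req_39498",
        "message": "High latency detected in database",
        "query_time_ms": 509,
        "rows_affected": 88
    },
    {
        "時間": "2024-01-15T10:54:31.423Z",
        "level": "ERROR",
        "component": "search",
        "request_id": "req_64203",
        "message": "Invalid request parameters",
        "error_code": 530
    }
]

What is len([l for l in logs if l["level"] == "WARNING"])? 1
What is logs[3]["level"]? "CRITICAL"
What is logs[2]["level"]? "INFO"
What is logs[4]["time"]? "2024-01-15T10:22:28.671Z"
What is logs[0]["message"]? "Failed to connect to queue"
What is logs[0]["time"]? "2024-01-15T10:25:38.813Z"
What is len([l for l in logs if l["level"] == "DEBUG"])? 0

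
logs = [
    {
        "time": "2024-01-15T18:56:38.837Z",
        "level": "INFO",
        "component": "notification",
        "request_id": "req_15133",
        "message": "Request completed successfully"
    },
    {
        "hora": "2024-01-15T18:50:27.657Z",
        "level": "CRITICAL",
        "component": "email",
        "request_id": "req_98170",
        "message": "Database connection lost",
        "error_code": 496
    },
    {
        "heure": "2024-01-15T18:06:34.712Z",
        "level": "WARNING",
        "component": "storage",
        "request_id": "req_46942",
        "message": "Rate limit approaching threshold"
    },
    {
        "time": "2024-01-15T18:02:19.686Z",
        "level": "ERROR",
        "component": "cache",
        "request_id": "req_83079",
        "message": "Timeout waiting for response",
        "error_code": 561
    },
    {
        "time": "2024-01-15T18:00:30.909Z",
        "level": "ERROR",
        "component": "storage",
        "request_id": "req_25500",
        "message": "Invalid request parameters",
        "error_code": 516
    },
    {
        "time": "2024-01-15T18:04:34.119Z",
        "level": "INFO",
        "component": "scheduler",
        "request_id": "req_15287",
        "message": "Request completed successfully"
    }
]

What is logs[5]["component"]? "scheduler"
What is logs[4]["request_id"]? "req_25500"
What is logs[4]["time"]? "2024-01-15T18:00:30.909Z"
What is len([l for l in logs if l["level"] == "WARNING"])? 1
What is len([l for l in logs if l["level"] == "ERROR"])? 2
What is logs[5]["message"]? "Request completed successfully"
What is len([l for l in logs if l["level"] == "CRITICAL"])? 1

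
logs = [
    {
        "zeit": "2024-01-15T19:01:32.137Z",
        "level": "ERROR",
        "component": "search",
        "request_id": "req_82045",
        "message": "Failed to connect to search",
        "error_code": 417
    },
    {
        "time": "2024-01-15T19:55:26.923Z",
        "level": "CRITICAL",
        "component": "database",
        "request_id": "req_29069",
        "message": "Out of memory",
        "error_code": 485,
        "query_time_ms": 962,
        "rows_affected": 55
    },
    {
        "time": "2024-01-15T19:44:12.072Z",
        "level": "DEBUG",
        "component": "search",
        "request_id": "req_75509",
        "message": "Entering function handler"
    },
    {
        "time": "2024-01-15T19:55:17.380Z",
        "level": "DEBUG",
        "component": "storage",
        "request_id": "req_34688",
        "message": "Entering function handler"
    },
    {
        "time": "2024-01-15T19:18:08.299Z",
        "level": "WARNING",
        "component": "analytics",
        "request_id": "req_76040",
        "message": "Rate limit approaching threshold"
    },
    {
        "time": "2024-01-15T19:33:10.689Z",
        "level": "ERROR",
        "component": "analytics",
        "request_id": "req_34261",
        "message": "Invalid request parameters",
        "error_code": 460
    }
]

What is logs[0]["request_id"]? "req_82045"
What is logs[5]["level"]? "ERROR"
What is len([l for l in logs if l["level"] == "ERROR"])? 2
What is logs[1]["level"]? "CRITICAL"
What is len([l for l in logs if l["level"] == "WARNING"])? 1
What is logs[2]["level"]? "DEBUG"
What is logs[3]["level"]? "DEBUG"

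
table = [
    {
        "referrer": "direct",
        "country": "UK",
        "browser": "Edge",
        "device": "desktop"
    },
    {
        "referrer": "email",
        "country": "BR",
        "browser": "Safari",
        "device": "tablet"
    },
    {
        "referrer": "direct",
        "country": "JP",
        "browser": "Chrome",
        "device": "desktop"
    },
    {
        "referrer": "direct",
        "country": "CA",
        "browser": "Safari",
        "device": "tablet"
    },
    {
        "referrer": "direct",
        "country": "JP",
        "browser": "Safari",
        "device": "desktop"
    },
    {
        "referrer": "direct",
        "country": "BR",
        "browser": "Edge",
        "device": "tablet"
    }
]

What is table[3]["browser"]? "Safari"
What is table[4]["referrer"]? "direct"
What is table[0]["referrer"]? "direct"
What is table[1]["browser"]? "Safari"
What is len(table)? 6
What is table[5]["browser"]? "Edge"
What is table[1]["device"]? "tablet"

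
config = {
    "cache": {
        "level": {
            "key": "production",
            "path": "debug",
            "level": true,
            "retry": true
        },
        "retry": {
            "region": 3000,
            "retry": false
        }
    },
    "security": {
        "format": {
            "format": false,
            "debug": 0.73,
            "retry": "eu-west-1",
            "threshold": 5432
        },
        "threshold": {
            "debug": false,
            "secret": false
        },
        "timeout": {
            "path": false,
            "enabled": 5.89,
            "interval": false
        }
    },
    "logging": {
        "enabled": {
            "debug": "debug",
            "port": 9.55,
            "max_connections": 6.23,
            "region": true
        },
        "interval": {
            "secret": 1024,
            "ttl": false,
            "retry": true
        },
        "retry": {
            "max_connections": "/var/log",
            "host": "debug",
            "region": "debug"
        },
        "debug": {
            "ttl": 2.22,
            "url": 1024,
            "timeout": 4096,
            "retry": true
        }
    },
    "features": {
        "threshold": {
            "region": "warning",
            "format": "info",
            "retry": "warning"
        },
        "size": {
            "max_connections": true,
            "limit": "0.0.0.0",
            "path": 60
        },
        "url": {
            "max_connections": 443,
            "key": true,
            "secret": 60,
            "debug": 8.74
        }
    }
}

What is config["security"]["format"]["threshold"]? 5432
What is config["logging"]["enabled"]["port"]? 9.55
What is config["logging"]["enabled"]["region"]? True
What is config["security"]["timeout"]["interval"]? False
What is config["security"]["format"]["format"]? False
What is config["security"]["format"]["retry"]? "eu-west-1"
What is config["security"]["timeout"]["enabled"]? 5.89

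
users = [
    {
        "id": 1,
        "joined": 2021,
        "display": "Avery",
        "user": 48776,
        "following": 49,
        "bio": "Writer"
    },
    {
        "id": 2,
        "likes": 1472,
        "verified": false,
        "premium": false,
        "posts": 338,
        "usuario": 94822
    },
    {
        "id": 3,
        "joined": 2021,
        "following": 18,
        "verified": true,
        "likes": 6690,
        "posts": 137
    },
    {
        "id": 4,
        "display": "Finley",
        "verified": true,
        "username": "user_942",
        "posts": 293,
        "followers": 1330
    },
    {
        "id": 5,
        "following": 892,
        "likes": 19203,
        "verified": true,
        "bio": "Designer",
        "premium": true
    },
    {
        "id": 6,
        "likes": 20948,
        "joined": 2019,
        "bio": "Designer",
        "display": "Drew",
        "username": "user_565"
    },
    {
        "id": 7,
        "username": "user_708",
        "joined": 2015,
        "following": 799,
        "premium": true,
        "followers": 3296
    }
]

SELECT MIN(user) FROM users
48776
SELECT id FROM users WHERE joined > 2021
[]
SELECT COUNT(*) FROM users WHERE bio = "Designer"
2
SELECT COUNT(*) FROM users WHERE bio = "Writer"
1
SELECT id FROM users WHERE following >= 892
[5]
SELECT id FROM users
[1, 2, 3, 4, 5, 6, 7]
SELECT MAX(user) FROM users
48776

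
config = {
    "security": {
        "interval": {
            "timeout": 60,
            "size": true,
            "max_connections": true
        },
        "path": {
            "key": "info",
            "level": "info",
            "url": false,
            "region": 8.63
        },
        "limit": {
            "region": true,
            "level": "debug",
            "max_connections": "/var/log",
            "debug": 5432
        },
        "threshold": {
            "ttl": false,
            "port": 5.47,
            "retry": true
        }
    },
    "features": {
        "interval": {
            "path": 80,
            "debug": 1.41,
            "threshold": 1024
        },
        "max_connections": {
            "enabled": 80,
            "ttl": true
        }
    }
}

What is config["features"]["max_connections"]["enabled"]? 80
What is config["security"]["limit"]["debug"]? 5432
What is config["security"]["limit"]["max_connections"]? "/var/log"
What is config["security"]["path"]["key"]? "info"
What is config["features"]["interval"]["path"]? 80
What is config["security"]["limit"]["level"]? "debug"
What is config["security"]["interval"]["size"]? True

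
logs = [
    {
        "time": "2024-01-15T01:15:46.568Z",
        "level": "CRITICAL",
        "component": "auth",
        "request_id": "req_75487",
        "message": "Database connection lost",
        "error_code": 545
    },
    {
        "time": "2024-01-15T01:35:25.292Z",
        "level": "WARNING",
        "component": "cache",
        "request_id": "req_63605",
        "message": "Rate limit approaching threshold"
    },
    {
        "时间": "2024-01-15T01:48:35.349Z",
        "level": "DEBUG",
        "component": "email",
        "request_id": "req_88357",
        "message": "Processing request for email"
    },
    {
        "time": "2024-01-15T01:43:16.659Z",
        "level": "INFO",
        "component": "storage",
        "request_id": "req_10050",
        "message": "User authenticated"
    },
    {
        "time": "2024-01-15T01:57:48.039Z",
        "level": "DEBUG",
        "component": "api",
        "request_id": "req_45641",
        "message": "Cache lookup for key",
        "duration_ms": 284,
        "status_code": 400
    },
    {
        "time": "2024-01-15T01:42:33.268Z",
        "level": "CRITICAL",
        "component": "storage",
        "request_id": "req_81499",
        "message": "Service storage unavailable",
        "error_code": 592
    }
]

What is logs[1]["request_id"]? "req_63605"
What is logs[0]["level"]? "CRITICAL"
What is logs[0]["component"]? "auth"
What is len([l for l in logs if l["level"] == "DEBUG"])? 2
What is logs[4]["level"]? "DEBUG"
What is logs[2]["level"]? "DEBUG"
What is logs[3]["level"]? "INFO"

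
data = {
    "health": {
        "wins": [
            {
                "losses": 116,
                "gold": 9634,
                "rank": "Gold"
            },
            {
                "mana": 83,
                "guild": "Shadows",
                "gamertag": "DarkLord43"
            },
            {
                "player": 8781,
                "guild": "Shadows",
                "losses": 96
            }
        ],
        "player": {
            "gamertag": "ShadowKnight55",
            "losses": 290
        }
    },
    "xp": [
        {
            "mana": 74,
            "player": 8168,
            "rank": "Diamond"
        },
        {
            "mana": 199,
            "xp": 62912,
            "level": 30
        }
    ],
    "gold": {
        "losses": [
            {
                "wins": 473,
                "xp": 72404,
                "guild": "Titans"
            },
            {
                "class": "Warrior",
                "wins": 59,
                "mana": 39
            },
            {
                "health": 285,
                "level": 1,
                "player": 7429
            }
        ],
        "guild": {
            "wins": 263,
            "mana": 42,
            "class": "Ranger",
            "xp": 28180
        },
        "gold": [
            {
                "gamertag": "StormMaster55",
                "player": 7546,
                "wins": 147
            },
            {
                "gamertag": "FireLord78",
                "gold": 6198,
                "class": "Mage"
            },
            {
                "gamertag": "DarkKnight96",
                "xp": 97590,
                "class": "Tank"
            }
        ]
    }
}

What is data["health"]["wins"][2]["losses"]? 96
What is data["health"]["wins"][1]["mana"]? 83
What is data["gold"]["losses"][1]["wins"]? 59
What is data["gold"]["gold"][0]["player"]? 7546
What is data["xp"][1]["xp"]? 62912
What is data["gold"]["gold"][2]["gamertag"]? "DarkKnight96"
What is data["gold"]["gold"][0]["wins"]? 147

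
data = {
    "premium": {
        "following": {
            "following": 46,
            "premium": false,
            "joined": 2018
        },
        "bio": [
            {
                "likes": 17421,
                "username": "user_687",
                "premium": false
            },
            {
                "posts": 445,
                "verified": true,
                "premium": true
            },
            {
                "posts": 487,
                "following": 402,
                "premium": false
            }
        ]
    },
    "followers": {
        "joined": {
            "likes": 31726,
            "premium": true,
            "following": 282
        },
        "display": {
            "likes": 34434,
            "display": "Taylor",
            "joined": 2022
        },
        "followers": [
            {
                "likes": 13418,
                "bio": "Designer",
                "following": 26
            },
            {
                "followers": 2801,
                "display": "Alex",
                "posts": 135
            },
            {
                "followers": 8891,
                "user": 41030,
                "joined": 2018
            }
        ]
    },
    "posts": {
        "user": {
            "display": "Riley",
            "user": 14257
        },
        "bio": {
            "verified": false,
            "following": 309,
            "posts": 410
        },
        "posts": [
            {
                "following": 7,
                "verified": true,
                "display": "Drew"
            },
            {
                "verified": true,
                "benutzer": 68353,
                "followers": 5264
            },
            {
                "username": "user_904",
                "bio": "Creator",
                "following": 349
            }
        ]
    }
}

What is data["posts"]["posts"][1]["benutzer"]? 68353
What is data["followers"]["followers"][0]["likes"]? 13418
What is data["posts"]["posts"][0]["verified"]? True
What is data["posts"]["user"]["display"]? "Riley"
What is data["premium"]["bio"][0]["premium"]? False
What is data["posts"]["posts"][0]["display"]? "Drew"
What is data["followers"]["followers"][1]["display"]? "Alex"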